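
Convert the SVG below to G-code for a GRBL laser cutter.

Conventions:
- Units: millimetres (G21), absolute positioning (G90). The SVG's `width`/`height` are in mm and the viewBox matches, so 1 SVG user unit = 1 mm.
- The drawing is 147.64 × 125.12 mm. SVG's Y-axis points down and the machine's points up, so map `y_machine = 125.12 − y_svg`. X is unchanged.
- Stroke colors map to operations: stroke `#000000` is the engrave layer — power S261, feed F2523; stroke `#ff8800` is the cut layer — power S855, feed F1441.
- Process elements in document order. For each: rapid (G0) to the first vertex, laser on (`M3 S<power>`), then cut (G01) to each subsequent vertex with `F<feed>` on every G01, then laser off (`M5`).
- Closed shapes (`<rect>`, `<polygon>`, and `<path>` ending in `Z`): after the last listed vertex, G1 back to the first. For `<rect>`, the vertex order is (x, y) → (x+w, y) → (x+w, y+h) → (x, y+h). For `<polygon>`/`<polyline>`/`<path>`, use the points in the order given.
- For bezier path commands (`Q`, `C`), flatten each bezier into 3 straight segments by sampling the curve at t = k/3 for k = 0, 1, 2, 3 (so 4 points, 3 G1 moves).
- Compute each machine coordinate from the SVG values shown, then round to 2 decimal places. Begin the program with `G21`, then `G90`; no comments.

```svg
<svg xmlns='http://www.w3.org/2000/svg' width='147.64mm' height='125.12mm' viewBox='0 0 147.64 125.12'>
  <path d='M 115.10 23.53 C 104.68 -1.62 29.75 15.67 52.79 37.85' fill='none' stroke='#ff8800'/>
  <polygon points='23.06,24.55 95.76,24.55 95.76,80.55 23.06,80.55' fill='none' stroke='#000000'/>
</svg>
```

G21
G90
G0 X115.10 Y101.59
M3 S855
G01 X89.19 Y113.98 F1441
G01 X56.39 Y106.43 F1441
G01 X52.79 Y87.27 F1441
M5
G0 X23.06 Y100.57
M3 S261
G01 X95.76 Y100.57 F2523
G01 X95.76 Y44.57 F2523
G01 X23.06 Y44.57 F2523
G01 X23.06 Y100.57 F2523
M5

viewBox `0 0 147.64 125.12` with mm width/height → 1 unit = 1 mm. Flip: y_m = 125.12 − y_svg.

**Shape 1** — `<path>` cubic bezier, stroke `#ff8800` → cut (S855, F1441). Control points (SVG): P0=(115.10,23.53), P1=(104.68,-1.62), P2=(29.75,15.67), P3=(52.79,37.85); sampled at t=k/3. Machine vertices: (115.10,101.59) → (89.19,113.98) → (56.39,106.43) → (52.79,87.27). Open path.

**Shape 2** — `<polygon>` rectangle, stroke `#000000` → engrave (S261, F2523). Machine vertices: (23.06,100.57) → (95.76,100.57) → (95.76,44.57) → (23.06,44.57) → (23.06,100.57). Closed: final G1 returns to the first vertex.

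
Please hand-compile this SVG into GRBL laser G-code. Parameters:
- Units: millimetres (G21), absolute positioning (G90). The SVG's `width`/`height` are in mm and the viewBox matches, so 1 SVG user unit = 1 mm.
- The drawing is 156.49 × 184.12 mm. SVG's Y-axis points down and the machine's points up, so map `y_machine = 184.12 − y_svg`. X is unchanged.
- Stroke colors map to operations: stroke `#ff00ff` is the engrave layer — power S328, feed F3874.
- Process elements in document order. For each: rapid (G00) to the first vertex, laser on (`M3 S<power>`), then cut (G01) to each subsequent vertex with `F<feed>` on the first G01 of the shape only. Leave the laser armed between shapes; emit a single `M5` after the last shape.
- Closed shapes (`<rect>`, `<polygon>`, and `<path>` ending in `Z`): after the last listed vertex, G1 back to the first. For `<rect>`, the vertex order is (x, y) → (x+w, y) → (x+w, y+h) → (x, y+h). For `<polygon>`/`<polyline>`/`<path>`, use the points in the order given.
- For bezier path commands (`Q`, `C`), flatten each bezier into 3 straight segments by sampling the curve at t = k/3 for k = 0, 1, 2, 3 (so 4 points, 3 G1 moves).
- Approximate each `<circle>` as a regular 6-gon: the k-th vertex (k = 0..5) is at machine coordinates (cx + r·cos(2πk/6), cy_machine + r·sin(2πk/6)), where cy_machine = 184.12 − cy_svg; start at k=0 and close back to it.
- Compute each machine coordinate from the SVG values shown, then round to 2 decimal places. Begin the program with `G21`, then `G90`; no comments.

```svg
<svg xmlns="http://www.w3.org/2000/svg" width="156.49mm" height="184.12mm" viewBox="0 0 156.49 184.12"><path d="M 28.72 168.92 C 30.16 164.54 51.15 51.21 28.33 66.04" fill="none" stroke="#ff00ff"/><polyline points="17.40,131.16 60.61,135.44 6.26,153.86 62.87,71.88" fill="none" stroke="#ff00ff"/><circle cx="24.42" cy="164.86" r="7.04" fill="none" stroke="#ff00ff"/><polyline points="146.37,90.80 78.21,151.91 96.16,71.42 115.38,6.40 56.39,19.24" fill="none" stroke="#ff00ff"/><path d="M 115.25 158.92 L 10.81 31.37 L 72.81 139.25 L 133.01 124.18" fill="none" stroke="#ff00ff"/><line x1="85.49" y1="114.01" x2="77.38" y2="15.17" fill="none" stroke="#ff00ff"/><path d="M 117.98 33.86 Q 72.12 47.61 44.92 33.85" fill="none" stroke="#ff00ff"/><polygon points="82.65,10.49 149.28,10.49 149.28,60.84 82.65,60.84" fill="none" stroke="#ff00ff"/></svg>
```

1 u = 1 mm; y_m = 184.12 − y.

[1] `<path>` cubic bezier, #ff00ff→engrave S328 F3874: (28.72,15.20) → (34.33,47.11) → (38.89,98.97) → (28.33,118.08)

[2] `<polyline>` open polyline, #ff00ff→engrave S328 F3874: (17.40,52.96) → (60.61,48.68) → (6.26,30.26) → (62.87,112.24)

[3] `<circle>` circle, #ff00ff→engrave S328 F3874: (31.46,19.26) → (27.94,25.36) → (20.90,25.36) → (17.38,19.26) → (20.90,13.16) → (27.94,13.16) → (31.46,19.26) (closed)

[4] `<polyline>` open polyline, #ff00ff→engrave S328 F3874: (146.37,93.32) → (78.21,32.21) → (96.16,112.70) → (115.38,177.72) → (56.39,164.88)

[5] `<path>` open polyline, #ff00ff→engrave S328 F3874: (115.25,25.20) → (10.81,152.75) → (72.81,44.87) → (133.01,59.94)

[6] `<line>` line segment, #ff00ff→engrave S328 F3874: (85.49,70.11) → (77.38,168.95)

[7] `<path>` quadratic bezier, #ff00ff→engrave S328 F3874: (117.98,150.26) → (89.48,144.15) → (65.13,144.15) → (44.92,150.27)

[8] `<polygon>` rectangle, #ff00ff→engrave S328 F3874: (82.65,173.63) → (149.28,173.63) → (149.28,123.28) → (82.65,123.28) → (82.65,173.63) (closed)

G21
G90
G00 X28.72 Y15.20
M3 S328
G01 X34.33 Y47.11 F3874
G01 X38.89 Y98.97
G01 X28.33 Y118.08
G00 X17.40 Y52.96
M3 S328
G01 X60.61 Y48.68 F3874
G01 X6.26 Y30.26
G01 X62.87 Y112.24
G00 X31.46 Y19.26
M3 S328
G01 X27.94 Y25.36 F3874
G01 X20.90 Y25.36
G01 X17.38 Y19.26
G01 X20.90 Y13.16
G01 X27.94 Y13.16
G01 X31.46 Y19.26
G00 X146.37 Y93.32
M3 S328
G01 X78.21 Y32.21 F3874
G01 X96.16 Y112.70
G01 X115.38 Y177.72
G01 X56.39 Y164.88
G00 X115.25 Y25.20
M3 S328
G01 X10.81 Y152.75 F3874
G01 X72.81 Y44.87
G01 X133.01 Y59.94
G00 X85.49 Y70.11
M3 S328
G01 X77.38 Y168.95 F3874
G00 X117.98 Y150.26
M3 S328
G01 X89.48 Y144.15 F3874
G01 X65.13 Y144.15
G01 X44.92 Y150.27
G00 X82.65 Y173.63
M3 S328
G01 X149.28 Y173.63 F3874
G01 X149.28 Y123.28
G01 X82.65 Y123.28
G01 X82.65 Y173.63
M5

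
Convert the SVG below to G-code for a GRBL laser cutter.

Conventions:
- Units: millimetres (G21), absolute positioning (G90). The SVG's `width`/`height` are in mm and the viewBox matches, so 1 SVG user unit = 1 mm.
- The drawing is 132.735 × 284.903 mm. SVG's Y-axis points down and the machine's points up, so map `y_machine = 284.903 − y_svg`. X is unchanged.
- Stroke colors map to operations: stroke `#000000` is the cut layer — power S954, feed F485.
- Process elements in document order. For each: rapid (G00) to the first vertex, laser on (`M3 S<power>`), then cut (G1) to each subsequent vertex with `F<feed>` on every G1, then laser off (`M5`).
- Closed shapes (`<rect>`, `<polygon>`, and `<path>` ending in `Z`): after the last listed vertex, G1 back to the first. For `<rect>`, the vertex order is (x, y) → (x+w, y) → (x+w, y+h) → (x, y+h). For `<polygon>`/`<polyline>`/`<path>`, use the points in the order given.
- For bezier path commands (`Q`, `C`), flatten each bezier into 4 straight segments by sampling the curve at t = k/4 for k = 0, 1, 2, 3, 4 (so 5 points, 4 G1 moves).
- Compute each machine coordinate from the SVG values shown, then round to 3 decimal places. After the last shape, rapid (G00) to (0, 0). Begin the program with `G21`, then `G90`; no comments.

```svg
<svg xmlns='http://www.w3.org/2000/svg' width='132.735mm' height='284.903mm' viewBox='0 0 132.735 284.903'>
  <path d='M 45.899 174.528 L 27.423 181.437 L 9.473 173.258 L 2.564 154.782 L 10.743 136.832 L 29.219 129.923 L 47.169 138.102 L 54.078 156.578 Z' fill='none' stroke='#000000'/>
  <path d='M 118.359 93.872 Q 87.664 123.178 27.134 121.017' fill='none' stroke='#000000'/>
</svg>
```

G21
G90
G00 X45.899 Y110.375
M3 S954
G1 X27.423 Y103.466 F485
G1 X9.473 Y111.645 F485
G1 X2.564 Y130.121 F485
G1 X10.743 Y148.071 F485
G1 X29.219 Y154.980 F485
G1 X47.169 Y146.801 F485
G1 X54.078 Y128.325 F485
G1 X45.899 Y110.375 F485
M5
G00 X118.359 Y191.031
M3 S954
G1 X101.147 Y178.345 F485
G1 X80.205 Y169.592 F485
G1 X55.534 Y164.772 F485
G1 X27.134 Y163.886 F485
M5
G00 X0.000 Y0.000

Since the viewBox matches the mm dimensions, user units are millimetres directly. The only transform is the Y-flip y_m = 284.903 − y_svg.

Shape 1 is a regular polygon drawn with `<path>`. Its stroke #000000 means cut at S954, F485. After flipping Y the toolpath is (45.899,110.375) → (27.423,103.466) → (9.473,111.645) → (2.564,130.121) → (10.743,148.071) → (29.219,154.980) → (47.169,146.801) → (54.078,128.325) → (45.899,110.375), returning to the start.

Shape 2 is a quadratic bezier drawn with `<path>`. Its stroke #000000 means cut at S954, F485. After flipping Y the toolpath is (118.359,191.031) → (101.147,178.345) → (80.205,169.592) → (55.534,164.772) → (27.134,163.886).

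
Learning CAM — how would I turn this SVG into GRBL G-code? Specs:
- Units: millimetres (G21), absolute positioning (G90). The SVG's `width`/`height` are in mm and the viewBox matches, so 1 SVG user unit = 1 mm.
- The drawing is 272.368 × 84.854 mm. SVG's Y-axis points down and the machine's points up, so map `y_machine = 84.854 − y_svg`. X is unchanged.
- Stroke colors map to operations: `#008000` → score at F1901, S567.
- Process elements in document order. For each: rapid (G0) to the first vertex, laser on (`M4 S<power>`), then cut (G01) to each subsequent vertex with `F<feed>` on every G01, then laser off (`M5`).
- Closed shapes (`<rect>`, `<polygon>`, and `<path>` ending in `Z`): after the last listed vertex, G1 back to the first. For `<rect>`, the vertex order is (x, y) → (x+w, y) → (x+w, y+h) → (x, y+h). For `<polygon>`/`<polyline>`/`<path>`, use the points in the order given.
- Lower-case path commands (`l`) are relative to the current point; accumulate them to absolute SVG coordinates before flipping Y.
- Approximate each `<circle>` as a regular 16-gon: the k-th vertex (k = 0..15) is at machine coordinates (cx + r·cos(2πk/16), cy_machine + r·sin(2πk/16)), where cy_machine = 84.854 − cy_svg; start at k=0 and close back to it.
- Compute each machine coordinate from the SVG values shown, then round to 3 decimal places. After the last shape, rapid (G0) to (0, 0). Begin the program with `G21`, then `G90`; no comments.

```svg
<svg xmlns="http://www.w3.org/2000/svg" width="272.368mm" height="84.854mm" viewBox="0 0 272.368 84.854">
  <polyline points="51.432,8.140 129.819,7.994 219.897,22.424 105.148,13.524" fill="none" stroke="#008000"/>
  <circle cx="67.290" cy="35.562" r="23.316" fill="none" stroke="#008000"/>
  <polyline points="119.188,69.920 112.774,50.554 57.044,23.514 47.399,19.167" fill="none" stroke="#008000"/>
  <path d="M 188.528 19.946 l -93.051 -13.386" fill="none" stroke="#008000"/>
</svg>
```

viewBox `0 0 272.368 84.854` with mm width/height → 1 unit = 1 mm. Flip: y_m = 84.854 − y_svg.

**Shape 1** — `<polyline>` open polyline, stroke `#008000` → score (S567, F1901). Machine vertices: (51.432,76.714) → (129.819,76.860) → (219.897,62.430) → (105.148,71.330). Open path.

**Shape 2** — `<circle>` circle, stroke `#008000` → score (S567, F1901). Machine vertices: (90.606,49.292) → (88.831,58.215) → (83.777,65.779) → (76.213,70.833) → (67.290,72.608) → (58.367,70.833) → (50.803,65.779) → (45.749,58.215) → (43.974,49.292) → (45.749,40.369) → (50.803,32.805) → (58.367,27.751) → (67.290,25.976) → (76.213,27.751) → (83.777,32.805) → (88.831,40.369) → (90.606,49.292). Closed: final G1 returns to the first vertex.

**Shape 3** — `<polyline>` open polyline, stroke `#008000` → score (S567, F1901). Machine vertices: (119.188,14.934) → (112.774,34.300) → (57.044,61.340) → (47.399,65.687). Open path.

**Shape 4** — `<path>` line segment, stroke `#008000` → score (S567, F1901). Machine vertices: (188.528,64.908) → (95.477,78.294). Open path.

G21
G90
G0 X51.432 Y76.714
M4 S567
G01 X129.819 Y76.860 F1901
G01 X219.897 Y62.430 F1901
G01 X105.148 Y71.330 F1901
M5
G0 X90.606 Y49.292
M4 S567
G01 X88.831 Y58.215 F1901
G01 X83.777 Y65.779 F1901
G01 X76.213 Y70.833 F1901
G01 X67.290 Y72.608 F1901
G01 X58.367 Y70.833 F1901
G01 X50.803 Y65.779 F1901
G01 X45.749 Y58.215 F1901
G01 X43.974 Y49.292 F1901
G01 X45.749 Y40.369 F1901
G01 X50.803 Y32.805 F1901
G01 X58.367 Y27.751 F1901
G01 X67.290 Y25.976 F1901
G01 X76.213 Y27.751 F1901
G01 X83.777 Y32.805 F1901
G01 X88.831 Y40.369 F1901
G01 X90.606 Y49.292 F1901
M5
G0 X119.188 Y14.934
M4 S567
G01 X112.774 Y34.300 F1901
G01 X57.044 Y61.340 F1901
G01 X47.399 Y65.687 F1901
M5
G0 X188.528 Y64.908
M4 S567
G01 X95.477 Y78.294 F1901
M5
G0 X0.000 Y0.000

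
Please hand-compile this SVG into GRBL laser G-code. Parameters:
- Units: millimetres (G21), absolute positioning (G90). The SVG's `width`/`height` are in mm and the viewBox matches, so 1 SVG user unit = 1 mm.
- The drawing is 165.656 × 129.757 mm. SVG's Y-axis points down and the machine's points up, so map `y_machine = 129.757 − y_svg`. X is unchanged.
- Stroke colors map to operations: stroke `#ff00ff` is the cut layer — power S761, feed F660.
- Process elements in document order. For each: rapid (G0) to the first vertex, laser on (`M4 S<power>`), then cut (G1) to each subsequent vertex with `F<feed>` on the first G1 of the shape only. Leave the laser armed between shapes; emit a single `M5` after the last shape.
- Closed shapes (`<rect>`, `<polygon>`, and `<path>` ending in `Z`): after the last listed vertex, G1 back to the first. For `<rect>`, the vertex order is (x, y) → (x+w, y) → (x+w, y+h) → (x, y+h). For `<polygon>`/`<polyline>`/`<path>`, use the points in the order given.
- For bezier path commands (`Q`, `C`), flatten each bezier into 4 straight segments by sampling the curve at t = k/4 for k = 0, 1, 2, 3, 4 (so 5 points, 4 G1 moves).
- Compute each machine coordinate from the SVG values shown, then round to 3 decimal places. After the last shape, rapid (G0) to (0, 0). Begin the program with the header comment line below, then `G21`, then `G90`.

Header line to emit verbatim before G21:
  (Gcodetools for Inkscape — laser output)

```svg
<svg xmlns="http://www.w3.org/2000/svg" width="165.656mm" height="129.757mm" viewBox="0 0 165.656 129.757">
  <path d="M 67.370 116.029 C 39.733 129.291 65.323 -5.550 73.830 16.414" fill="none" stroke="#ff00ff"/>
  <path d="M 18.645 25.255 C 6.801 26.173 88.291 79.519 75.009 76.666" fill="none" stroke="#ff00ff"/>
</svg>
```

(Gcodetools for Inkscape — laser output)
G21
G90
G0 X67.370 Y13.728
M4 S761
G1 X55.524 Y26.787 F660
G1 X57.046 Y66.799
G1 X65.345 Y105.179
G1 X73.830 Y113.343
G0 X18.645 Y104.502
M4 S761
G1 X24.323 Y95.681 F660
G1 X47.366 Y77.382
G1 X70.140 Y59.791
G1 X75.009 Y53.091
M5
G0 X0.000 Y0.000

Since the viewBox matches the mm dimensions, user units are millimetres directly. The only transform is the Y-flip y_m = 129.757 − y_svg.

Shape 1 is a cubic bezier drawn with `<path>`. Its stroke #ff00ff means cut at S761, F660. After flipping Y the toolpath is (67.370,13.728) → (55.524,26.787) → (57.046,66.799) → (65.345,105.179) → (73.830,113.343).

Shape 2 is a cubic bezier drawn with `<path>`. Its stroke #ff00ff means cut at S761, F660. After flipping Y the toolpath is (18.645,104.502) → (24.323,95.681) → (47.366,77.382) → (70.140,59.791) → (75.009,53.091).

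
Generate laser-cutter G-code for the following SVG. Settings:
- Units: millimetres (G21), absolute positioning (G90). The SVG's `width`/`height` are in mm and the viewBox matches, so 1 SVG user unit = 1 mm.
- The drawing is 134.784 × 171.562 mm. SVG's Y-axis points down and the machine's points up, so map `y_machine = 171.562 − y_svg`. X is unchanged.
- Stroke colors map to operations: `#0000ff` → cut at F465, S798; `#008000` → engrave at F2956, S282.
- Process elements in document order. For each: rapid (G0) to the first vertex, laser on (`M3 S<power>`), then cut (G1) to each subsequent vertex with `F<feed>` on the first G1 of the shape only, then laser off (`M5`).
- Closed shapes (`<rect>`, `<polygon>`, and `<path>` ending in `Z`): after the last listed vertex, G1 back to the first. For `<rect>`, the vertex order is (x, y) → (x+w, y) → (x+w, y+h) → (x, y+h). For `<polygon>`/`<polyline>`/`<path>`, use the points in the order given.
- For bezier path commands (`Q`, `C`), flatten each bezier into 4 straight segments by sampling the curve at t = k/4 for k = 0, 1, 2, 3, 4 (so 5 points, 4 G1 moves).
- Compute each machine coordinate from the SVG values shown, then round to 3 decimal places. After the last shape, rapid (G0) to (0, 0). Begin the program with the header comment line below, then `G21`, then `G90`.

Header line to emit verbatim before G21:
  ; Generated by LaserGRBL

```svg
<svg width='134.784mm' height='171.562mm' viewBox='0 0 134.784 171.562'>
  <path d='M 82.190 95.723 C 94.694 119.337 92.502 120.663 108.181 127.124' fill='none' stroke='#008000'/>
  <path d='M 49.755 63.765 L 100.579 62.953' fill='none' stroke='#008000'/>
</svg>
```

; Generated by LaserGRBL
G21
G90
G0 X82.190 Y75.839
M3 S282
G1 X89.321 Y61.879 F2956
G1 X93.995 Y53.706
G1 X99.264 Y48.749
G1 X108.181 Y44.438
M5
G0 X49.755 Y107.797
M3 S282
G1 X100.579 Y108.609 F2956
M5
G0 X0.000 Y0.000

Since the viewBox matches the mm dimensions, user units are millimetres directly. The only transform is the Y-flip y_m = 171.562 − y_svg.

Shape 1 is a cubic bezier drawn with `<path>`. Its stroke #008000 means engrave at S282, F2956. After flipping Y the toolpath is (82.190,75.839) → (89.321,61.879) → (93.995,53.706) → (99.264,48.749) → (108.181,44.438).

Shape 2 is a line segment drawn with `<path>`. Its stroke #008000 means engrave at S282, F2956. After flipping Y the toolpath is (49.755,107.797) → (100.579,108.609).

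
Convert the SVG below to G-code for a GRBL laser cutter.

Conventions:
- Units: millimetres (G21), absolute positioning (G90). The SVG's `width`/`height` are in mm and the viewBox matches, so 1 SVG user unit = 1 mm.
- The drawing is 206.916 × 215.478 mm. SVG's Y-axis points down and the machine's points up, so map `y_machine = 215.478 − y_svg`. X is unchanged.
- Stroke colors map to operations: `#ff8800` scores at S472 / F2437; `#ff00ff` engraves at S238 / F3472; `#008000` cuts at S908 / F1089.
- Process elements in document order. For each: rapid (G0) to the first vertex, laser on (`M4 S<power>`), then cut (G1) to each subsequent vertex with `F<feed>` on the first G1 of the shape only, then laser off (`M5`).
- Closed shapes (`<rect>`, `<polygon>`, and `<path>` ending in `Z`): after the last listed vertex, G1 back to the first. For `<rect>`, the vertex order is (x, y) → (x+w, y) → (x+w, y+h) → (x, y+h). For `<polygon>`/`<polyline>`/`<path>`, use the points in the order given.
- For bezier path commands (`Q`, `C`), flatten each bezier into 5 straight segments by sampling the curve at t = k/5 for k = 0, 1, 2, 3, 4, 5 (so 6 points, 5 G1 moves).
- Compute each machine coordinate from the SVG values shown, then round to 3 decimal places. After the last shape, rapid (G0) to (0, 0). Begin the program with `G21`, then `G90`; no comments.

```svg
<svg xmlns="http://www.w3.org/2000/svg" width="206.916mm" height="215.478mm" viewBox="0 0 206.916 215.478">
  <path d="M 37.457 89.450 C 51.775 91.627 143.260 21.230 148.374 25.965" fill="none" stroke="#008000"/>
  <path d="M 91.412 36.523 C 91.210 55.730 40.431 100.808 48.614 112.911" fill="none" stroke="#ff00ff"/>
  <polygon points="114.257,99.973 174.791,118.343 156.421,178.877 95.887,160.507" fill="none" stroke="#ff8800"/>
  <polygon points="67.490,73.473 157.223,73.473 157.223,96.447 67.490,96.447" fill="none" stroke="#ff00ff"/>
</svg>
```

G21
G90
G0 X37.457 Y126.028
M4 S908
G1 X54.000 Y132.249 F1089
G1 X81.212 Y148.798
G1 X111.246 Y168.585
G1 X136.249 Y184.520
G1 X148.374 Y189.513
M5
G0 X91.412 Y178.955
M4 S238
G1 X86.098 Y164.797 F3472
G1 X73.903 Y147.255
G1 X60.086 Y129.152
G1 X49.903 Y113.315
G1 X48.614 Y102.567
M5
G0 X114.257 Y115.505
M4 S472
G1 X174.791 Y97.135 F2437
G1 X156.421 Y36.601
G1 X95.887 Y54.971
G1 X114.257 Y115.505
M5
G0 X67.490 Y142.005
M4 S238
G1 X157.223 Y142.005 F3472
G1 X157.223 Y119.031
G1 X67.490 Y119.031
G1 X67.490 Y142.005
M5
G0 X0.000 Y0.000

Since the viewBox matches the mm dimensions, user units are millimetres directly. The only transform is the Y-flip y_m = 215.478 − y_svg.

Shape 1 is a cubic bezier drawn with `<path>`. Its stroke #008000 means cut at S908, F1089. After flipping Y the toolpath is (37.457,126.028) → (54.000,132.249) → (81.212,148.798) → (111.246,168.585) → (136.249,184.520) → (148.374,189.513).

Shape 2 is a cubic bezier drawn with `<path>`. Its stroke #ff00ff means engrave at S238, F3472. After flipping Y the toolpath is (91.412,178.955) → (86.098,164.797) → (73.903,147.255) → (60.086,129.152) → (49.903,113.315) → (48.614,102.567).

Shape 3 is a regular polygon drawn with `<polygon>`. Its stroke #ff8800 means score at S472, F2437. After flipping Y the toolpath is (114.257,115.505) → (174.791,97.135) → (156.421,36.601) → (95.887,54.971) → (114.257,115.505), returning to the start.

Shape 4 is a rectangle drawn with `<polygon>`. Its stroke #ff00ff means engrave at S238, F3472. After flipping Y the toolpath is (67.490,142.005) → (157.223,142.005) → (157.223,119.031) → (67.490,119.031) → (67.490,142.005), returning to the start.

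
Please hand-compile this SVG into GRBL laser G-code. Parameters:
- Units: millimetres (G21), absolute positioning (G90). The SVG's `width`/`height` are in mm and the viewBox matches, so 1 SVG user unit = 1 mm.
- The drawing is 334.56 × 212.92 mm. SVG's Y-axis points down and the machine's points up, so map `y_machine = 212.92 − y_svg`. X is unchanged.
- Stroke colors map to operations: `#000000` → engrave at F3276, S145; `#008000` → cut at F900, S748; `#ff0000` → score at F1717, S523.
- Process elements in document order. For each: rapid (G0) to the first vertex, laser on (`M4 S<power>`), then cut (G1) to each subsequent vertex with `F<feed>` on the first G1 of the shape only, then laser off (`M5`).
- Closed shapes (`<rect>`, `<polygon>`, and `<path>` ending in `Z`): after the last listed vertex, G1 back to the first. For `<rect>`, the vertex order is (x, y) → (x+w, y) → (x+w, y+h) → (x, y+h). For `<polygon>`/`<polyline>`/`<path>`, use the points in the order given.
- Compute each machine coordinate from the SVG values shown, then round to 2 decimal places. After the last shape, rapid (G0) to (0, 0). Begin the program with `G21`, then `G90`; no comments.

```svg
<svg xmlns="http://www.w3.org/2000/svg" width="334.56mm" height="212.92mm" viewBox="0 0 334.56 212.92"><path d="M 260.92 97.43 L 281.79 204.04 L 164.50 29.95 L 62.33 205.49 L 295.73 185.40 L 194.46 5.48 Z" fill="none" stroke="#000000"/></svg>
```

G21
G90
G0 X260.92 Y115.49
M4 S145
G1 X281.79 Y8.88 F3276
G1 X164.50 Y182.97
G1 X62.33 Y7.43
G1 X295.73 Y27.52
G1 X194.46 Y207.44
G1 X260.92 Y115.49
M5
G0 X0.00 Y0.00

1 u = 1 mm; y_m = 212.92 − y.

[1] `<path>` closed polygon, #000000→engrave S145 F3276: (260.92,115.49) → (281.79,8.88) → (164.50,182.97) → (62.33,7.43) → (295.73,27.52) → (194.46,207.44) → (260.92,115.49) (closed)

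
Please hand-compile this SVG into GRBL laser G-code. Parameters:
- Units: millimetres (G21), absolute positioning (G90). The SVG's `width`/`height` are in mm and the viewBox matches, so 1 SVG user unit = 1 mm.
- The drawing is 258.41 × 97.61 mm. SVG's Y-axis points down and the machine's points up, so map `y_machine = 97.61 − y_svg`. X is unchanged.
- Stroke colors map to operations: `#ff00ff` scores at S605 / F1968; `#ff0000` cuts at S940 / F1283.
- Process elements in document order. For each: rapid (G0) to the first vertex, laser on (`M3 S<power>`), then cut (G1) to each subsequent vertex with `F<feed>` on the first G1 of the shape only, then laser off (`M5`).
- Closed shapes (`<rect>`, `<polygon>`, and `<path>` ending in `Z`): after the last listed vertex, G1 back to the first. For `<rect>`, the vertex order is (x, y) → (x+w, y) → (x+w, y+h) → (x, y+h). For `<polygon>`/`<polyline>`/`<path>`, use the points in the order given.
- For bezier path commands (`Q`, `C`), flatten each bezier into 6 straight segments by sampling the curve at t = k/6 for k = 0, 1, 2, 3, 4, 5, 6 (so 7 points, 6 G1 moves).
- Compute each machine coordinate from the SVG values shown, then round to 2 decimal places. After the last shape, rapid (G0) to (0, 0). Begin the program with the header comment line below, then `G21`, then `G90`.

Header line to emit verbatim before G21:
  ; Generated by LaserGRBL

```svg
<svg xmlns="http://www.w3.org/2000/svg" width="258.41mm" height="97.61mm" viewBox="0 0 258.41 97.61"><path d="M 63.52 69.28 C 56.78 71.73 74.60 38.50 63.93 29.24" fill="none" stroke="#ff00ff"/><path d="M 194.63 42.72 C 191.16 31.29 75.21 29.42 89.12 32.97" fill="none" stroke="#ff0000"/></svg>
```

viewBox `0 0 258.41 97.61` with mm width/height → 1 unit = 1 mm. Flip: y_m = 97.61 − y_svg.

**Shape 1** — `<path>` cubic bezier, stroke `#ff00ff` → score (S605, F1968). Control points (SVG): P0=(63.52,69.28), P1=(56.78,71.73), P2=(74.60,38.50), P3=(63.93,29.24); sampled at t=k/6. Machine vertices: (63.52,28.33) → (61.95,29.80) → (63.00,35.56) → (65.20,43.96) → (67.07,53.33) → (67.14,62.02) → (63.93,68.37). Open path.

**Shape 2** — `<path>` cubic bezier, stroke `#ff0000` → cut (S940, F1283). Control points (SVG): P0=(194.63,42.72), P1=(191.16,31.29), P2=(75.21,29.42), P3=(89.12,32.97); sampled at t=k/6. Machine vertices: (194.63,54.89) → (184.64,59.83) → (162.64,63.29) → (135.36,65.38) → (109.52,66.23) → (91.86,65.94) → (89.12,64.64). Open path.

; Generated by LaserGRBL
G21
G90
G0 X63.52 Y28.33
M3 S605
G1 X61.95 Y29.80 F1968
G1 X63.00 Y35.56
G1 X65.20 Y43.96
G1 X67.07 Y53.33
G1 X67.14 Y62.02
G1 X63.93 Y68.37
M5
G0 X194.63 Y54.89
M3 S940
G1 X184.64 Y59.83 F1283
G1 X162.64 Y63.29
G1 X135.36 Y65.38
G1 X109.52 Y66.23
G1 X91.86 Y65.94
G1 X89.12 Y64.64
M5
G0 X0.00 Y0.00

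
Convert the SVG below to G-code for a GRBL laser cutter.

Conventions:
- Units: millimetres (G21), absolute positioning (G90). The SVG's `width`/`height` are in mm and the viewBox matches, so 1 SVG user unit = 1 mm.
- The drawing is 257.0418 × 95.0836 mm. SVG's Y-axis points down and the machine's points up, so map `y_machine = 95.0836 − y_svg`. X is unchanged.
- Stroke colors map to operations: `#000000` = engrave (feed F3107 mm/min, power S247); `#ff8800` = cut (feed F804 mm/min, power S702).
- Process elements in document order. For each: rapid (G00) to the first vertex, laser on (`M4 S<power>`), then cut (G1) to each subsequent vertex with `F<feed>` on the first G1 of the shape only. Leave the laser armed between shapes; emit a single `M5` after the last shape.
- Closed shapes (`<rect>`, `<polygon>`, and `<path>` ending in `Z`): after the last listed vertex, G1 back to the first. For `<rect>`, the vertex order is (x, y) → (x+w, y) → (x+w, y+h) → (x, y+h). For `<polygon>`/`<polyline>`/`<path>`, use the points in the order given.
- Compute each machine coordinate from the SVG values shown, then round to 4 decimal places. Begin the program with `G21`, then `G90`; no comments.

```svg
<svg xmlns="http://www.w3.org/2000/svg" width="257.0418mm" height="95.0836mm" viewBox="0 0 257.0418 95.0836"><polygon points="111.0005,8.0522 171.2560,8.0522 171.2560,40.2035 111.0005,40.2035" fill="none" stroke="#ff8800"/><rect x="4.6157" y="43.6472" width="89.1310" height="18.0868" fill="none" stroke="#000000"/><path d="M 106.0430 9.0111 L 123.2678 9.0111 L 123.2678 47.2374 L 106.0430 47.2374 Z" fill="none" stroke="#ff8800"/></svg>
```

1 u = 1 mm; y_m = 95.0836 − y.

[1] `<polygon>` rectangle, #ff8800→cut S702 F804: (111.0005,87.0314) → (171.2560,87.0314) → (171.2560,54.8801) → (111.0005,54.8801) → (111.0005,87.0314) (closed)

[2] `<rect>` rectangle, #000000→engrave S247 F3107: (4.6157,51.4364) → (93.7467,51.4364) → (93.7467,33.3496) → (4.6157,33.3496) → (4.6157,51.4364) (closed)

[3] `<path>` rectangle, #ff8800→cut S702 F804: (106.0430,86.0725) → (123.2678,86.0725) → (123.2678,47.8462) → (106.0430,47.8462) → (106.0430,86.0725) (closed)

G21
G90
G00 X111.0005 Y87.0314
M4 S702
G1 X171.2560 Y87.0314 F804
G1 X171.2560 Y54.8801
G1 X111.0005 Y54.8801
G1 X111.0005 Y87.0314
G00 X4.6157 Y51.4364
M4 S247
G1 X93.7467 Y51.4364 F3107
G1 X93.7467 Y33.3496
G1 X4.6157 Y33.3496
G1 X4.6157 Y51.4364
G00 X106.0430 Y86.0725
M4 S702
G1 X123.2678 Y86.0725 F804
G1 X123.2678 Y47.8462
G1 X106.0430 Y47.8462
G1 X106.0430 Y86.0725
M5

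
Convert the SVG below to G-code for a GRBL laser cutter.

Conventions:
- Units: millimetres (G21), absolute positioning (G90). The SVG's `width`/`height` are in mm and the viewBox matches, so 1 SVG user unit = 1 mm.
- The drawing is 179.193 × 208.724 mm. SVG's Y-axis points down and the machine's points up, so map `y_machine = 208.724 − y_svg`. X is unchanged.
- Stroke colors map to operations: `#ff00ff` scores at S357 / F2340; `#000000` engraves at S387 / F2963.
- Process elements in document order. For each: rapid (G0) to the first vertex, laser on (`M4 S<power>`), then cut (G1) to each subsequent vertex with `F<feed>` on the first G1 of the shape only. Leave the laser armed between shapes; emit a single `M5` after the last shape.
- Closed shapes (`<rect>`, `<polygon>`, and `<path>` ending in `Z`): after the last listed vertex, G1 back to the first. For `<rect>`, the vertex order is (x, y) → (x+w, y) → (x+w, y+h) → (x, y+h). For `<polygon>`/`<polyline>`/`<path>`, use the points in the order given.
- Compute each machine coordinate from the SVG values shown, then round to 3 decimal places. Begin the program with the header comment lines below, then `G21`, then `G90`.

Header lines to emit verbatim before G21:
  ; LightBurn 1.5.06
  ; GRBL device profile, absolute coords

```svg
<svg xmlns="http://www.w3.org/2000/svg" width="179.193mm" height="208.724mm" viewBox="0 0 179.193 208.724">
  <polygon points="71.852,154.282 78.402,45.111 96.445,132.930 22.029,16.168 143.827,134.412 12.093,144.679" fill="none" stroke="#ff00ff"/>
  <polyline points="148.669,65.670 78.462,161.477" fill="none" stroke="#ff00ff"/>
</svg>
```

viewBox `0 0 179.193 208.724` with mm width/height → 1 unit = 1 mm. Flip: y_m = 208.724 − y_svg.

**Shape 1** — `<polygon>` closed polygon, stroke `#ff00ff` → score (S357, F2340). Machine vertices: (71.852,54.442) → (78.402,163.613) → (96.445,75.794) → (22.029,192.556) → (143.827,74.312) → (12.093,64.045) → (71.852,54.442). Closed: final G1 returns to the first vertex.

**Shape 2** — `<polyline>` line segment, stroke `#ff00ff` → score (S357, F2340). Machine vertices: (148.669,143.054) → (78.462,47.247). Open path.

; LightBurn 1.5.06
; GRBL device profile, absolute coords
G21
G90
G0 X71.852 Y54.442
M4 S357
G1 X78.402 Y163.613 F2340
G1 X96.445 Y75.794
G1 X22.029 Y192.556
G1 X143.827 Y74.312
G1 X12.093 Y64.045
G1 X71.852 Y54.442
G0 X148.669 Y143.054
M4 S357
G1 X78.462 Y47.247 F2340
M5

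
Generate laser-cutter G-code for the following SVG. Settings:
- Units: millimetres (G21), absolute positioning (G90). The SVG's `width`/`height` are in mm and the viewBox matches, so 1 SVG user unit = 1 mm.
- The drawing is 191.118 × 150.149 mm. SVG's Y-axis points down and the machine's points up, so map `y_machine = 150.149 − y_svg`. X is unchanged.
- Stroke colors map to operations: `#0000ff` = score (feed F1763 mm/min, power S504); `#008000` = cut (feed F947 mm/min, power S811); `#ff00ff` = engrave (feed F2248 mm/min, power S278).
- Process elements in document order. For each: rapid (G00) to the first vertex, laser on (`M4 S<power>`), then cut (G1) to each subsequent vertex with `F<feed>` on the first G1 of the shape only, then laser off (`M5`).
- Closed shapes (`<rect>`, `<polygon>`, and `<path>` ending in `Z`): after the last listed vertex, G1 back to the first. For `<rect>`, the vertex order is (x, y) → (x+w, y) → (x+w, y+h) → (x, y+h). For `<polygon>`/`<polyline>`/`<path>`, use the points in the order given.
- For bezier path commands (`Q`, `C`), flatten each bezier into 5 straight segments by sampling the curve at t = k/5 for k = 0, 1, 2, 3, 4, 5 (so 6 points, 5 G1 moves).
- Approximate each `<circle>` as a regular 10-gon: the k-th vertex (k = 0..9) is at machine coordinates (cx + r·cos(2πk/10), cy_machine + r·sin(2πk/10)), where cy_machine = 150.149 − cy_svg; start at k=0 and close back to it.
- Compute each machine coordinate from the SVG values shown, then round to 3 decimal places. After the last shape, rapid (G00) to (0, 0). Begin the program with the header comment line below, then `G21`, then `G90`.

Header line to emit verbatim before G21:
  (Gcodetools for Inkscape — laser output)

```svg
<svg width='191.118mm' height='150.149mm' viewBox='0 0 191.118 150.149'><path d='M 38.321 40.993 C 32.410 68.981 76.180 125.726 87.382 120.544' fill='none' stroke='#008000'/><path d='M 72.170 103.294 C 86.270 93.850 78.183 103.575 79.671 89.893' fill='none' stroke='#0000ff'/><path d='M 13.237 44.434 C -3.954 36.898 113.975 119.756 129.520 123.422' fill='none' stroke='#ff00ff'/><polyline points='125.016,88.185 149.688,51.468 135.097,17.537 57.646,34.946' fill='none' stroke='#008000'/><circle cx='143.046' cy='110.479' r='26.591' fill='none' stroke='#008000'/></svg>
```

Since the viewBox matches the mm dimensions, user units are millimetres directly. The only transform is the Y-flip y_m = 150.149 − y_svg.

Shape 1 is a cubic bezier drawn with `<path>`. Its stroke #008000 means cut at S811, F947. After flipping Y the toolpath is (38.321,109.156) → (40.078,89.638) → (49.811,67.571) → (63.571,47.308) → (77.411,33.202) → (87.382,29.605).

Shape 2 is a cubic bezier drawn with `<path>`. Its stroke #0000ff means score at S504, F1763. After flipping Y the toolpath is (72.170,46.855) → (78.222,50.562) → (80.473,51.712) → (80.449,52.348) → (79.673,54.515) → (79.671,60.256).

Shape 3 is a cubic bezier drawn with `<path>`. Its stroke #ff00ff means engrave at S278, F2248. After flipping Y the toolpath is (13.237,105.715) → (17.237,100.746) → (42.265,82.223) → (76.922,58.285) → (109.807,37.073) → (129.520,26.727).

Shape 4 is a open polyline drawn with `<polyline>`. Its stroke #008000 means cut at S811, F947. After flipping Y the toolpath is (125.016,61.964) → (149.688,98.681) → (135.097,132.612) → (57.646,115.203).

Shape 5 is a circle drawn with `<circle>`. Its stroke #008000 means cut at S811, F947. After flipping Y the toolpath is (169.637,39.670) → (164.559,55.300) → (151.263,64.960) → (134.829,64.960) → (121.533,55.300) → (116.455,39.670) → (121.533,24.040) → (134.829,14.380) → (151.263,14.380) → (164.559,24.040) → (169.637,39.670), returning to the start.

(Gcodetools for Inkscape — laser output)
G21
G90
G00 X38.321 Y109.156
M4 S811
G1 X40.078 Y89.638 F947
G1 X49.811 Y67.571
G1 X63.571 Y47.308
G1 X77.411 Y33.202
G1 X87.382 Y29.605
M5
G00 X72.170 Y46.855
M4 S504
G1 X78.222 Y50.562 F1763
G1 X80.473 Y51.712
G1 X80.449 Y52.348
G1 X79.673 Y54.515
G1 X79.671 Y60.256
M5
G00 X13.237 Y105.715
M4 S278
G1 X17.237 Y100.746 F2248
G1 X42.265 Y82.223
G1 X76.922 Y58.285
G1 X109.807 Y37.073
G1 X129.520 Y26.727
M5
G00 X125.016 Y61.964
M4 S811
G1 X149.688 Y98.681 F947
G1 X135.097 Y132.612
G1 X57.646 Y115.203
M5
G00 X169.637 Y39.670
M4 S811
G1 X164.559 Y55.300 F947
G1 X151.263 Y64.960
G1 X134.829 Y64.960
G1 X121.533 Y55.300
G1 X116.455 Y39.670
G1 X121.533 Y24.040
G1 X134.829 Y14.380
G1 X151.263 Y14.380
G1 X164.559 Y24.040
G1 X169.637 Y39.670
M5
G00 X0.000 Y0.000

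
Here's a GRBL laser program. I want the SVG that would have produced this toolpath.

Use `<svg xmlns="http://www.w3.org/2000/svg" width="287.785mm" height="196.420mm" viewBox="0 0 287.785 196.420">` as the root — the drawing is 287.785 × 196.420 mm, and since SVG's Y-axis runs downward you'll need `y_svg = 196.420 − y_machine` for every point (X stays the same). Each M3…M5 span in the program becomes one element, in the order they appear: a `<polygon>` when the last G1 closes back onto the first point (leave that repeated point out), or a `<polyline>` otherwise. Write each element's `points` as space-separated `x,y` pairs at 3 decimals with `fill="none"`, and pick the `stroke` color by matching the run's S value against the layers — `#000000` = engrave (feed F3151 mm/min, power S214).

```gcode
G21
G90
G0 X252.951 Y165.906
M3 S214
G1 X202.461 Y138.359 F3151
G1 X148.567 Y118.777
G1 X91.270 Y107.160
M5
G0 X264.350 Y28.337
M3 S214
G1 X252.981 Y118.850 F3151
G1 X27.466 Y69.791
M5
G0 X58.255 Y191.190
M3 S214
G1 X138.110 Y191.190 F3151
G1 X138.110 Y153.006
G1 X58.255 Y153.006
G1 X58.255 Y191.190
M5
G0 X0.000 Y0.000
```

<svg xmlns="http://www.w3.org/2000/svg" width="287.785mm" height="196.420mm" viewBox="0 0 287.785 196.420">
  <polyline points="252.951,30.514 202.461,58.061 148.567,77.643 91.270,89.260" fill="none" stroke="#000000"/>
  <polyline points="264.350,168.083 252.981,77.570 27.466,126.629" fill="none" stroke="#000000"/>
  <polygon points="58.255,5.230 138.110,5.230 138.110,43.414 58.255,43.414" fill="none" stroke="#000000"/>
</svg>

Machine Y-up, SVG Y-down with viewBox height 196.420, so y_svg = 196.420 − y_machine; X carries over. Every run uses S214, so all elements get stroke `#000000` (engrave).

Run 1: The run is open, so emit a `<polyline>` with points (Y-flipped): 252.951,30.514 202.461,58.061 148.567,77.643 91.270,89.260.

Run 2: The run is open, so emit a `<polyline>` with points (Y-flipped): 264.350,168.083 252.981,77.570 27.466,126.629.

Run 3: The run returns to its start, so emit a `<polygon>` with points (Y-flipped): 58.255,5.230 138.110,5.230 138.110,43.414 58.255,43.414.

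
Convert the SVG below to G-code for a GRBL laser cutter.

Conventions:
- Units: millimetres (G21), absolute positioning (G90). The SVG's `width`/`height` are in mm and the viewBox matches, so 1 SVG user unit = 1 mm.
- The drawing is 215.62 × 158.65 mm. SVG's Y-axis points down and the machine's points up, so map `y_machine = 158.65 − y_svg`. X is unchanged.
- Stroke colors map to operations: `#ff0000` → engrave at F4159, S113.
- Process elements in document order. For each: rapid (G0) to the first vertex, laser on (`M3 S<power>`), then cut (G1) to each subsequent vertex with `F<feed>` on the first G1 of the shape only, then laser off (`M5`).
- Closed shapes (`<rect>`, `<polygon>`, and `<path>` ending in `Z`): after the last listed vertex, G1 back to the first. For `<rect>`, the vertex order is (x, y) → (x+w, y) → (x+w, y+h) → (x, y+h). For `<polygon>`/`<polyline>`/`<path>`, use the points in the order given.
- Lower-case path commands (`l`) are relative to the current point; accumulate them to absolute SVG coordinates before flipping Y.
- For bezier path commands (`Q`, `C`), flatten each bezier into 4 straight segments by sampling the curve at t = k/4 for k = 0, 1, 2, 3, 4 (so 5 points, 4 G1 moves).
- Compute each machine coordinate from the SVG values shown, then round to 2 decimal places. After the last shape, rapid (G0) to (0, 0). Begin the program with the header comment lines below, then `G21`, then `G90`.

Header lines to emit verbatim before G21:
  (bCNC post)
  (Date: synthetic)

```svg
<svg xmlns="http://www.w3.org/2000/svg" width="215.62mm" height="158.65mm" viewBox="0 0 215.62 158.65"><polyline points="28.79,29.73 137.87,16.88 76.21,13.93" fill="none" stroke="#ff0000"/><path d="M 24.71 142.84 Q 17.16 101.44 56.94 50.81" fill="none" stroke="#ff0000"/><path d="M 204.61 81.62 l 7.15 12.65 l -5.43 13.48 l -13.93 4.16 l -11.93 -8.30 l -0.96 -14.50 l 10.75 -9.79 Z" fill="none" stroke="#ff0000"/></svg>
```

viewBox `0 0 215.62 158.65` with mm width/height → 1 unit = 1 mm. Flip: y_m = 158.65 − y_svg.

**Shape 1** — `<polyline>` open polyline, stroke `#ff0000` → engrave (S113, F4159). Machine vertices: (28.79,128.92) → (137.87,141.77) → (76.21,144.72). Open path.

**Shape 2** — `<path>` quadratic bezier, stroke `#ff0000` → engrave (S113, F4159). Control points (SVG): P0=(24.71,142.84), P1=(17.16,101.44), P2=(56.94,50.81); sampled at t=k/4. Machine vertices: (24.71,15.81) → (23.89,37.09) → (28.99,59.52) → (40.01,83.10) → (56.94,107.84). Open path.

**Shape 3** — `<path>` regular polygon, stroke `#ff0000` → engrave (S113, F4159). Machine vertices: (204.61,77.03) → (211.76,64.38) → (206.33,50.90) → (192.40,46.74) → (180.47,55.04) → (179.51,69.54) → (190.26,79.33) → (204.61,77.03). Closed: final G1 returns to the first vertex.

(bCNC post)
(Date: synthetic)
G21
G90
G0 X28.79 Y128.92
M3 S113
G1 X137.87 Y141.77 F4159
G1 X76.21 Y144.72
M5
G0 X24.71 Y15.81
M3 S113
G1 X23.89 Y37.09 F4159
G1 X28.99 Y59.52
G1 X40.01 Y83.10
G1 X56.94 Y107.84
M5
G0 X204.61 Y77.03
M3 S113
G1 X211.76 Y64.38 F4159
G1 X206.33 Y50.90
G1 X192.40 Y46.74
G1 X180.47 Y55.04
G1 X179.51 Y69.54
G1 X190.26 Y79.33
G1 X204.61 Y77.03
M5
G0 X0.00 Y0.00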